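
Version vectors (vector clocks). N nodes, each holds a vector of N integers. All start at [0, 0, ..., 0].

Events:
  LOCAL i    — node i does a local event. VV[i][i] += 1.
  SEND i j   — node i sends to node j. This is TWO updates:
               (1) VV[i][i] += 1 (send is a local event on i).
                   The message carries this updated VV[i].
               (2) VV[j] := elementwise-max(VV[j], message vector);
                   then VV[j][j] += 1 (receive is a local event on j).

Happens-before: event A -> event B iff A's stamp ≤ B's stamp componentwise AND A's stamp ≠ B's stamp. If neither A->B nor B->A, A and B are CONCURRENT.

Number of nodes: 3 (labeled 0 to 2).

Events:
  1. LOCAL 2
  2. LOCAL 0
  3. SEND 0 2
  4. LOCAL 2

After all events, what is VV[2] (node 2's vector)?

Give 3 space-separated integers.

Initial: VV[0]=[0, 0, 0]
Initial: VV[1]=[0, 0, 0]
Initial: VV[2]=[0, 0, 0]
Event 1: LOCAL 2: VV[2][2]++ -> VV[2]=[0, 0, 1]
Event 2: LOCAL 0: VV[0][0]++ -> VV[0]=[1, 0, 0]
Event 3: SEND 0->2: VV[0][0]++ -> VV[0]=[2, 0, 0], msg_vec=[2, 0, 0]; VV[2]=max(VV[2],msg_vec) then VV[2][2]++ -> VV[2]=[2, 0, 2]
Event 4: LOCAL 2: VV[2][2]++ -> VV[2]=[2, 0, 3]
Final vectors: VV[0]=[2, 0, 0]; VV[1]=[0, 0, 0]; VV[2]=[2, 0, 3]

Answer: 2 0 3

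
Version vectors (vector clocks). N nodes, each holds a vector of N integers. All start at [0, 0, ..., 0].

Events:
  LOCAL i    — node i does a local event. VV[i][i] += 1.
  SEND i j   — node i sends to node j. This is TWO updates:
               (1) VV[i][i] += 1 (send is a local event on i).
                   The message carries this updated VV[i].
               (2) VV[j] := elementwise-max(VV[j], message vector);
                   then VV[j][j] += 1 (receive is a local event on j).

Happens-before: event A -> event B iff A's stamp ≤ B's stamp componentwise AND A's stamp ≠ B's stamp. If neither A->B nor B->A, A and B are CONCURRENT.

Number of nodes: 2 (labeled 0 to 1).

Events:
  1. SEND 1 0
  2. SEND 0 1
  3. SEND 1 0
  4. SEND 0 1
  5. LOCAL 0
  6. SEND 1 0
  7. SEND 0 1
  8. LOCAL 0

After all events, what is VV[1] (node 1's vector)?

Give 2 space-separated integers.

Answer: 7 6

Derivation:
Initial: VV[0]=[0, 0]
Initial: VV[1]=[0, 0]
Event 1: SEND 1->0: VV[1][1]++ -> VV[1]=[0, 1], msg_vec=[0, 1]; VV[0]=max(VV[0],msg_vec) then VV[0][0]++ -> VV[0]=[1, 1]
Event 2: SEND 0->1: VV[0][0]++ -> VV[0]=[2, 1], msg_vec=[2, 1]; VV[1]=max(VV[1],msg_vec) then VV[1][1]++ -> VV[1]=[2, 2]
Event 3: SEND 1->0: VV[1][1]++ -> VV[1]=[2, 3], msg_vec=[2, 3]; VV[0]=max(VV[0],msg_vec) then VV[0][0]++ -> VV[0]=[3, 3]
Event 4: SEND 0->1: VV[0][0]++ -> VV[0]=[4, 3], msg_vec=[4, 3]; VV[1]=max(VV[1],msg_vec) then VV[1][1]++ -> VV[1]=[4, 4]
Event 5: LOCAL 0: VV[0][0]++ -> VV[0]=[5, 3]
Event 6: SEND 1->0: VV[1][1]++ -> VV[1]=[4, 5], msg_vec=[4, 5]; VV[0]=max(VV[0],msg_vec) then VV[0][0]++ -> VV[0]=[6, 5]
Event 7: SEND 0->1: VV[0][0]++ -> VV[0]=[7, 5], msg_vec=[7, 5]; VV[1]=max(VV[1],msg_vec) then VV[1][1]++ -> VV[1]=[7, 6]
Event 8: LOCAL 0: VV[0][0]++ -> VV[0]=[8, 5]
Final vectors: VV[0]=[8, 5]; VV[1]=[7, 6]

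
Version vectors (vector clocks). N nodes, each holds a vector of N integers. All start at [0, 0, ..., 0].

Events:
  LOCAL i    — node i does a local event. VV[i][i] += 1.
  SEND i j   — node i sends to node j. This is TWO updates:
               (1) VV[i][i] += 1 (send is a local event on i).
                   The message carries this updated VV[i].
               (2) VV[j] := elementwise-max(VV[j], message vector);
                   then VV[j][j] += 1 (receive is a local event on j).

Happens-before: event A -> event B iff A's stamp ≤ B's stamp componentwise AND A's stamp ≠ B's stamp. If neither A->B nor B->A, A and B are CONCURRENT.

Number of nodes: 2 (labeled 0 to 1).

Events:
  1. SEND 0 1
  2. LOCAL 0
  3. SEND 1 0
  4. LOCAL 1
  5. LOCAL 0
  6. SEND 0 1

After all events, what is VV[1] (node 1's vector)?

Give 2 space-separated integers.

Initial: VV[0]=[0, 0]
Initial: VV[1]=[0, 0]
Event 1: SEND 0->1: VV[0][0]++ -> VV[0]=[1, 0], msg_vec=[1, 0]; VV[1]=max(VV[1],msg_vec) then VV[1][1]++ -> VV[1]=[1, 1]
Event 2: LOCAL 0: VV[0][0]++ -> VV[0]=[2, 0]
Event 3: SEND 1->0: VV[1][1]++ -> VV[1]=[1, 2], msg_vec=[1, 2]; VV[0]=max(VV[0],msg_vec) then VV[0][0]++ -> VV[0]=[3, 2]
Event 4: LOCAL 1: VV[1][1]++ -> VV[1]=[1, 3]
Event 5: LOCAL 0: VV[0][0]++ -> VV[0]=[4, 2]
Event 6: SEND 0->1: VV[0][0]++ -> VV[0]=[5, 2], msg_vec=[5, 2]; VV[1]=max(VV[1],msg_vec) then VV[1][1]++ -> VV[1]=[5, 4]
Final vectors: VV[0]=[5, 2]; VV[1]=[5, 4]

Answer: 5 4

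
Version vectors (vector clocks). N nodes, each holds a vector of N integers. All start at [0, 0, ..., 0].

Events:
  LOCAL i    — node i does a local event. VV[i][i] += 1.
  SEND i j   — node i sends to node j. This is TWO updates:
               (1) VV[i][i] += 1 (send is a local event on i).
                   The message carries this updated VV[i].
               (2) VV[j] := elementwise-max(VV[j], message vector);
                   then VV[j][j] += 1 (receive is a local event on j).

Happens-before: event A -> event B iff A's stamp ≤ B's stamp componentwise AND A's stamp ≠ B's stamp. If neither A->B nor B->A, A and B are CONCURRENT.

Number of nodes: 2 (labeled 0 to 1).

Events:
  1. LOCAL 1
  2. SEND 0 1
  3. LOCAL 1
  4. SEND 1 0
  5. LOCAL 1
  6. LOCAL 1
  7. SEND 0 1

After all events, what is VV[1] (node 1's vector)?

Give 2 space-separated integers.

Answer: 3 7

Derivation:
Initial: VV[0]=[0, 0]
Initial: VV[1]=[0, 0]
Event 1: LOCAL 1: VV[1][1]++ -> VV[1]=[0, 1]
Event 2: SEND 0->1: VV[0][0]++ -> VV[0]=[1, 0], msg_vec=[1, 0]; VV[1]=max(VV[1],msg_vec) then VV[1][1]++ -> VV[1]=[1, 2]
Event 3: LOCAL 1: VV[1][1]++ -> VV[1]=[1, 3]
Event 4: SEND 1->0: VV[1][1]++ -> VV[1]=[1, 4], msg_vec=[1, 4]; VV[0]=max(VV[0],msg_vec) then VV[0][0]++ -> VV[0]=[2, 4]
Event 5: LOCAL 1: VV[1][1]++ -> VV[1]=[1, 5]
Event 6: LOCAL 1: VV[1][1]++ -> VV[1]=[1, 6]
Event 7: SEND 0->1: VV[0][0]++ -> VV[0]=[3, 4], msg_vec=[3, 4]; VV[1]=max(VV[1],msg_vec) then VV[1][1]++ -> VV[1]=[3, 7]
Final vectors: VV[0]=[3, 4]; VV[1]=[3, 7]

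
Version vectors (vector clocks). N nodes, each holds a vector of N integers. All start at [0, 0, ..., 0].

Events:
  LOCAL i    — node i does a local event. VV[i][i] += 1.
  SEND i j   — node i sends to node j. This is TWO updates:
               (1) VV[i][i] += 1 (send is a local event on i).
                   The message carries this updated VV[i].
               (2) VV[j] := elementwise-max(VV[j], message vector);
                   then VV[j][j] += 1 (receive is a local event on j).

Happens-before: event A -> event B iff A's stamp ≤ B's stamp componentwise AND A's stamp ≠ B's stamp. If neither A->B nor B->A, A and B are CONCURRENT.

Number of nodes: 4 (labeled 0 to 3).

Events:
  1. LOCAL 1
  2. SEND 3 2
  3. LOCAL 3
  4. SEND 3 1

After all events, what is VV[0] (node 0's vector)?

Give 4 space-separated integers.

Initial: VV[0]=[0, 0, 0, 0]
Initial: VV[1]=[0, 0, 0, 0]
Initial: VV[2]=[0, 0, 0, 0]
Initial: VV[3]=[0, 0, 0, 0]
Event 1: LOCAL 1: VV[1][1]++ -> VV[1]=[0, 1, 0, 0]
Event 2: SEND 3->2: VV[3][3]++ -> VV[3]=[0, 0, 0, 1], msg_vec=[0, 0, 0, 1]; VV[2]=max(VV[2],msg_vec) then VV[2][2]++ -> VV[2]=[0, 0, 1, 1]
Event 3: LOCAL 3: VV[3][3]++ -> VV[3]=[0, 0, 0, 2]
Event 4: SEND 3->1: VV[3][3]++ -> VV[3]=[0, 0, 0, 3], msg_vec=[0, 0, 0, 3]; VV[1]=max(VV[1],msg_vec) then VV[1][1]++ -> VV[1]=[0, 2, 0, 3]
Final vectors: VV[0]=[0, 0, 0, 0]; VV[1]=[0, 2, 0, 3]; VV[2]=[0, 0, 1, 1]; VV[3]=[0, 0, 0, 3]

Answer: 0 0 0 0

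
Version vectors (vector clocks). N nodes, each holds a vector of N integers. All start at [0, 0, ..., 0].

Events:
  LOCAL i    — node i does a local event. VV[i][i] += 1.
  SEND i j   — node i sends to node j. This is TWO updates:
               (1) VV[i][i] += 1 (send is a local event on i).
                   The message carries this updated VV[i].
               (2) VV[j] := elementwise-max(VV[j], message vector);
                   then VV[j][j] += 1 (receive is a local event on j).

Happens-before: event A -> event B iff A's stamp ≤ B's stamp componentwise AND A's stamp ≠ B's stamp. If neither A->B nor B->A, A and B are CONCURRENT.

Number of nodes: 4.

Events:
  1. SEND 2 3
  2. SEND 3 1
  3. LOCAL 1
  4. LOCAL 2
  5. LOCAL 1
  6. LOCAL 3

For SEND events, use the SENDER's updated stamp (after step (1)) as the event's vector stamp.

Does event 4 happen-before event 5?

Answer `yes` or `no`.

Answer: no

Derivation:
Initial: VV[0]=[0, 0, 0, 0]
Initial: VV[1]=[0, 0, 0, 0]
Initial: VV[2]=[0, 0, 0, 0]
Initial: VV[3]=[0, 0, 0, 0]
Event 1: SEND 2->3: VV[2][2]++ -> VV[2]=[0, 0, 1, 0], msg_vec=[0, 0, 1, 0]; VV[3]=max(VV[3],msg_vec) then VV[3][3]++ -> VV[3]=[0, 0, 1, 1]
Event 2: SEND 3->1: VV[3][3]++ -> VV[3]=[0, 0, 1, 2], msg_vec=[0, 0, 1, 2]; VV[1]=max(VV[1],msg_vec) then VV[1][1]++ -> VV[1]=[0, 1, 1, 2]
Event 3: LOCAL 1: VV[1][1]++ -> VV[1]=[0, 2, 1, 2]
Event 4: LOCAL 2: VV[2][2]++ -> VV[2]=[0, 0, 2, 0]
Event 5: LOCAL 1: VV[1][1]++ -> VV[1]=[0, 3, 1, 2]
Event 6: LOCAL 3: VV[3][3]++ -> VV[3]=[0, 0, 1, 3]
Event 4 stamp: [0, 0, 2, 0]
Event 5 stamp: [0, 3, 1, 2]
[0, 0, 2, 0] <= [0, 3, 1, 2]? False. Equal? False. Happens-before: False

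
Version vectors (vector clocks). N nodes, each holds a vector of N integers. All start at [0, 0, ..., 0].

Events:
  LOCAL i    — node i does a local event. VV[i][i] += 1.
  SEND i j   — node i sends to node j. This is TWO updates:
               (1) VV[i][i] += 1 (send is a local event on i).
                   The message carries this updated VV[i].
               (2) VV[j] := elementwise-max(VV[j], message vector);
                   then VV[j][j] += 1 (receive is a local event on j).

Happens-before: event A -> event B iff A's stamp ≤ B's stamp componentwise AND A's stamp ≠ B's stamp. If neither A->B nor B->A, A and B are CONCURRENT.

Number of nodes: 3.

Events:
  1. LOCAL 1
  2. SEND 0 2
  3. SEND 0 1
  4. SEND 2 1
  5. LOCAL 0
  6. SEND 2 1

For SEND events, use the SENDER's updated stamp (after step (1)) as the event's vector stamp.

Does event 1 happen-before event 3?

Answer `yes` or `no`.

Initial: VV[0]=[0, 0, 0]
Initial: VV[1]=[0, 0, 0]
Initial: VV[2]=[0, 0, 0]
Event 1: LOCAL 1: VV[1][1]++ -> VV[1]=[0, 1, 0]
Event 2: SEND 0->2: VV[0][0]++ -> VV[0]=[1, 0, 0], msg_vec=[1, 0, 0]; VV[2]=max(VV[2],msg_vec) then VV[2][2]++ -> VV[2]=[1, 0, 1]
Event 3: SEND 0->1: VV[0][0]++ -> VV[0]=[2, 0, 0], msg_vec=[2, 0, 0]; VV[1]=max(VV[1],msg_vec) then VV[1][1]++ -> VV[1]=[2, 2, 0]
Event 4: SEND 2->1: VV[2][2]++ -> VV[2]=[1, 0, 2], msg_vec=[1, 0, 2]; VV[1]=max(VV[1],msg_vec) then VV[1][1]++ -> VV[1]=[2, 3, 2]
Event 5: LOCAL 0: VV[0][0]++ -> VV[0]=[3, 0, 0]
Event 6: SEND 2->1: VV[2][2]++ -> VV[2]=[1, 0, 3], msg_vec=[1, 0, 3]; VV[1]=max(VV[1],msg_vec) then VV[1][1]++ -> VV[1]=[2, 4, 3]
Event 1 stamp: [0, 1, 0]
Event 3 stamp: [2, 0, 0]
[0, 1, 0] <= [2, 0, 0]? False. Equal? False. Happens-before: False

Answer: no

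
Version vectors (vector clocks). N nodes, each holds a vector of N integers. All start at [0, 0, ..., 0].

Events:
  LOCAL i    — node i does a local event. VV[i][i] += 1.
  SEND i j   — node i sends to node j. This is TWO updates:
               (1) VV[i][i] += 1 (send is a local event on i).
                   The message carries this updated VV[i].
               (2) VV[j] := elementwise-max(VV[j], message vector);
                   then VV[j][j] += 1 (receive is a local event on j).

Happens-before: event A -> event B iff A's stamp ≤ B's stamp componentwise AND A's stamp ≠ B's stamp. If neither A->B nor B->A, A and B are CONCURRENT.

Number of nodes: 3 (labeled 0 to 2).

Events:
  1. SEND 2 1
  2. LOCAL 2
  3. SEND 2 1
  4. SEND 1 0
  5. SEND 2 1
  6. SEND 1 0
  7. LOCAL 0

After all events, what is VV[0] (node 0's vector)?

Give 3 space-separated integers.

Answer: 3 5 4

Derivation:
Initial: VV[0]=[0, 0, 0]
Initial: VV[1]=[0, 0, 0]
Initial: VV[2]=[0, 0, 0]
Event 1: SEND 2->1: VV[2][2]++ -> VV[2]=[0, 0, 1], msg_vec=[0, 0, 1]; VV[1]=max(VV[1],msg_vec) then VV[1][1]++ -> VV[1]=[0, 1, 1]
Event 2: LOCAL 2: VV[2][2]++ -> VV[2]=[0, 0, 2]
Event 3: SEND 2->1: VV[2][2]++ -> VV[2]=[0, 0, 3], msg_vec=[0, 0, 3]; VV[1]=max(VV[1],msg_vec) then VV[1][1]++ -> VV[1]=[0, 2, 3]
Event 4: SEND 1->0: VV[1][1]++ -> VV[1]=[0, 3, 3], msg_vec=[0, 3, 3]; VV[0]=max(VV[0],msg_vec) then VV[0][0]++ -> VV[0]=[1, 3, 3]
Event 5: SEND 2->1: VV[2][2]++ -> VV[2]=[0, 0, 4], msg_vec=[0, 0, 4]; VV[1]=max(VV[1],msg_vec) then VV[1][1]++ -> VV[1]=[0, 4, 4]
Event 6: SEND 1->0: VV[1][1]++ -> VV[1]=[0, 5, 4], msg_vec=[0, 5, 4]; VV[0]=max(VV[0],msg_vec) then VV[0][0]++ -> VV[0]=[2, 5, 4]
Event 7: LOCAL 0: VV[0][0]++ -> VV[0]=[3, 5, 4]
Final vectors: VV[0]=[3, 5, 4]; VV[1]=[0, 5, 4]; VV[2]=[0, 0, 4]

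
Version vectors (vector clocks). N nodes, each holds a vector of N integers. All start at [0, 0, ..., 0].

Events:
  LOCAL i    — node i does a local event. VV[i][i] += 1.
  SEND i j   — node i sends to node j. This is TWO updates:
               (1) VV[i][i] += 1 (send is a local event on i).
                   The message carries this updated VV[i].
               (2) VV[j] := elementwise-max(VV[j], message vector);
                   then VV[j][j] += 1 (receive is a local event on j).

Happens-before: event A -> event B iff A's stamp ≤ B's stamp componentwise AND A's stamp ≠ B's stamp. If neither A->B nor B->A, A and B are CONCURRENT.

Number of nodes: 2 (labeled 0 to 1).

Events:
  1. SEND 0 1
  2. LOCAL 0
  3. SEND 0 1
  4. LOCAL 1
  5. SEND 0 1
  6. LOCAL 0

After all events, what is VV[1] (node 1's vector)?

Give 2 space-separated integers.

Answer: 4 4

Derivation:
Initial: VV[0]=[0, 0]
Initial: VV[1]=[0, 0]
Event 1: SEND 0->1: VV[0][0]++ -> VV[0]=[1, 0], msg_vec=[1, 0]; VV[1]=max(VV[1],msg_vec) then VV[1][1]++ -> VV[1]=[1, 1]
Event 2: LOCAL 0: VV[0][0]++ -> VV[0]=[2, 0]
Event 3: SEND 0->1: VV[0][0]++ -> VV[0]=[3, 0], msg_vec=[3, 0]; VV[1]=max(VV[1],msg_vec) then VV[1][1]++ -> VV[1]=[3, 2]
Event 4: LOCAL 1: VV[1][1]++ -> VV[1]=[3, 3]
Event 5: SEND 0->1: VV[0][0]++ -> VV[0]=[4, 0], msg_vec=[4, 0]; VV[1]=max(VV[1],msg_vec) then VV[1][1]++ -> VV[1]=[4, 4]
Event 6: LOCAL 0: VV[0][0]++ -> VV[0]=[5, 0]
Final vectors: VV[0]=[5, 0]; VV[1]=[4, 4]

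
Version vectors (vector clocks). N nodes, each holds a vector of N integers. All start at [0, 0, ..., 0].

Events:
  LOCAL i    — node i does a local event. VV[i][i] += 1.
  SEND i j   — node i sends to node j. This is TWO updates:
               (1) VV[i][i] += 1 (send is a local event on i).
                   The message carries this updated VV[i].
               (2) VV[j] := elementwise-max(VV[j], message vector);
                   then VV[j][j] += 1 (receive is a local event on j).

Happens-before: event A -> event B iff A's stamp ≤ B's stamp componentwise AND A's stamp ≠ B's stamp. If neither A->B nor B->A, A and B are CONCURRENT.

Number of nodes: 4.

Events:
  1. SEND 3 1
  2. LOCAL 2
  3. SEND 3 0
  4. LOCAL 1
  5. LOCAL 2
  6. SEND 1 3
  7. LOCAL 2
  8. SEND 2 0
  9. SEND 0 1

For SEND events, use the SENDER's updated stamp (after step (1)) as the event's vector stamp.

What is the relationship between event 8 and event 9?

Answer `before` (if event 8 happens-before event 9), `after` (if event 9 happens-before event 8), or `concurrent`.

Initial: VV[0]=[0, 0, 0, 0]
Initial: VV[1]=[0, 0, 0, 0]
Initial: VV[2]=[0, 0, 0, 0]
Initial: VV[3]=[0, 0, 0, 0]
Event 1: SEND 3->1: VV[3][3]++ -> VV[3]=[0, 0, 0, 1], msg_vec=[0, 0, 0, 1]; VV[1]=max(VV[1],msg_vec) then VV[1][1]++ -> VV[1]=[0, 1, 0, 1]
Event 2: LOCAL 2: VV[2][2]++ -> VV[2]=[0, 0, 1, 0]
Event 3: SEND 3->0: VV[3][3]++ -> VV[3]=[0, 0, 0, 2], msg_vec=[0, 0, 0, 2]; VV[0]=max(VV[0],msg_vec) then VV[0][0]++ -> VV[0]=[1, 0, 0, 2]
Event 4: LOCAL 1: VV[1][1]++ -> VV[1]=[0, 2, 0, 1]
Event 5: LOCAL 2: VV[2][2]++ -> VV[2]=[0, 0, 2, 0]
Event 6: SEND 1->3: VV[1][1]++ -> VV[1]=[0, 3, 0, 1], msg_vec=[0, 3, 0, 1]; VV[3]=max(VV[3],msg_vec) then VV[3][3]++ -> VV[3]=[0, 3, 0, 3]
Event 7: LOCAL 2: VV[2][2]++ -> VV[2]=[0, 0, 3, 0]
Event 8: SEND 2->0: VV[2][2]++ -> VV[2]=[0, 0, 4, 0], msg_vec=[0, 0, 4, 0]; VV[0]=max(VV[0],msg_vec) then VV[0][0]++ -> VV[0]=[2, 0, 4, 2]
Event 9: SEND 0->1: VV[0][0]++ -> VV[0]=[3, 0, 4, 2], msg_vec=[3, 0, 4, 2]; VV[1]=max(VV[1],msg_vec) then VV[1][1]++ -> VV[1]=[3, 4, 4, 2]
Event 8 stamp: [0, 0, 4, 0]
Event 9 stamp: [3, 0, 4, 2]
[0, 0, 4, 0] <= [3, 0, 4, 2]? True
[3, 0, 4, 2] <= [0, 0, 4, 0]? False
Relation: before

Answer: before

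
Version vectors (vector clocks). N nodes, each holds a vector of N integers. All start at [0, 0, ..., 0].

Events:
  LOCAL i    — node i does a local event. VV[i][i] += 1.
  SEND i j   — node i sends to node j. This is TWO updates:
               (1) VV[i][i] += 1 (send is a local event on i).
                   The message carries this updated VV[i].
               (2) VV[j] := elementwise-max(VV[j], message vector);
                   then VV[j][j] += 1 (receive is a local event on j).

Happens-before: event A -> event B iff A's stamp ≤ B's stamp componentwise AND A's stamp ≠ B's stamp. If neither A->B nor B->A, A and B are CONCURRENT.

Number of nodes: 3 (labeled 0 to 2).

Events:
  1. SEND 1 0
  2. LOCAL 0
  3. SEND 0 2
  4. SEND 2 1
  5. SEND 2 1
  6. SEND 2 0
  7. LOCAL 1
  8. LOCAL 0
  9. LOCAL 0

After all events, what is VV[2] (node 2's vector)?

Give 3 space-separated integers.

Initial: VV[0]=[0, 0, 0]
Initial: VV[1]=[0, 0, 0]
Initial: VV[2]=[0, 0, 0]
Event 1: SEND 1->0: VV[1][1]++ -> VV[1]=[0, 1, 0], msg_vec=[0, 1, 0]; VV[0]=max(VV[0],msg_vec) then VV[0][0]++ -> VV[0]=[1, 1, 0]
Event 2: LOCAL 0: VV[0][0]++ -> VV[0]=[2, 1, 0]
Event 3: SEND 0->2: VV[0][0]++ -> VV[0]=[3, 1, 0], msg_vec=[3, 1, 0]; VV[2]=max(VV[2],msg_vec) then VV[2][2]++ -> VV[2]=[3, 1, 1]
Event 4: SEND 2->1: VV[2][2]++ -> VV[2]=[3, 1, 2], msg_vec=[3, 1, 2]; VV[1]=max(VV[1],msg_vec) then VV[1][1]++ -> VV[1]=[3, 2, 2]
Event 5: SEND 2->1: VV[2][2]++ -> VV[2]=[3, 1, 3], msg_vec=[3, 1, 3]; VV[1]=max(VV[1],msg_vec) then VV[1][1]++ -> VV[1]=[3, 3, 3]
Event 6: SEND 2->0: VV[2][2]++ -> VV[2]=[3, 1, 4], msg_vec=[3, 1, 4]; VV[0]=max(VV[0],msg_vec) then VV[0][0]++ -> VV[0]=[4, 1, 4]
Event 7: LOCAL 1: VV[1][1]++ -> VV[1]=[3, 4, 3]
Event 8: LOCAL 0: VV[0][0]++ -> VV[0]=[5, 1, 4]
Event 9: LOCAL 0: VV[0][0]++ -> VV[0]=[6, 1, 4]
Final vectors: VV[0]=[6, 1, 4]; VV[1]=[3, 4, 3]; VV[2]=[3, 1, 4]

Answer: 3 1 4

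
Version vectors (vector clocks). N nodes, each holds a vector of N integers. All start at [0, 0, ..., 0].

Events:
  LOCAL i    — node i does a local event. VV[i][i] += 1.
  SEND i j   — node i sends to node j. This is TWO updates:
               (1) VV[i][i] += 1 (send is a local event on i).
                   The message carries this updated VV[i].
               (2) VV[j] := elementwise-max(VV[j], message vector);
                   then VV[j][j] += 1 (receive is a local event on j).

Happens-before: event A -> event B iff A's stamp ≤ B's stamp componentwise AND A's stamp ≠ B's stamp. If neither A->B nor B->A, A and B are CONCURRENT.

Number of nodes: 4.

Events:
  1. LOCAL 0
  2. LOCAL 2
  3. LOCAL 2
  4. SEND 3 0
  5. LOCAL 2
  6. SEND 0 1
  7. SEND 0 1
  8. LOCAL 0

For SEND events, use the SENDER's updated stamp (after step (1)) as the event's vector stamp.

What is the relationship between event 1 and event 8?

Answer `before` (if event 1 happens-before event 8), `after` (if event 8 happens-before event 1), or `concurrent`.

Initial: VV[0]=[0, 0, 0, 0]
Initial: VV[1]=[0, 0, 0, 0]
Initial: VV[2]=[0, 0, 0, 0]
Initial: VV[3]=[0, 0, 0, 0]
Event 1: LOCAL 0: VV[0][0]++ -> VV[0]=[1, 0, 0, 0]
Event 2: LOCAL 2: VV[2][2]++ -> VV[2]=[0, 0, 1, 0]
Event 3: LOCAL 2: VV[2][2]++ -> VV[2]=[0, 0, 2, 0]
Event 4: SEND 3->0: VV[3][3]++ -> VV[3]=[0, 0, 0, 1], msg_vec=[0, 0, 0, 1]; VV[0]=max(VV[0],msg_vec) then VV[0][0]++ -> VV[0]=[2, 0, 0, 1]
Event 5: LOCAL 2: VV[2][2]++ -> VV[2]=[0, 0, 3, 0]
Event 6: SEND 0->1: VV[0][0]++ -> VV[0]=[3, 0, 0, 1], msg_vec=[3, 0, 0, 1]; VV[1]=max(VV[1],msg_vec) then VV[1][1]++ -> VV[1]=[3, 1, 0, 1]
Event 7: SEND 0->1: VV[0][0]++ -> VV[0]=[4, 0, 0, 1], msg_vec=[4, 0, 0, 1]; VV[1]=max(VV[1],msg_vec) then VV[1][1]++ -> VV[1]=[4, 2, 0, 1]
Event 8: LOCAL 0: VV[0][0]++ -> VV[0]=[5, 0, 0, 1]
Event 1 stamp: [1, 0, 0, 0]
Event 8 stamp: [5, 0, 0, 1]
[1, 0, 0, 0] <= [5, 0, 0, 1]? True
[5, 0, 0, 1] <= [1, 0, 0, 0]? False
Relation: before

Answer: before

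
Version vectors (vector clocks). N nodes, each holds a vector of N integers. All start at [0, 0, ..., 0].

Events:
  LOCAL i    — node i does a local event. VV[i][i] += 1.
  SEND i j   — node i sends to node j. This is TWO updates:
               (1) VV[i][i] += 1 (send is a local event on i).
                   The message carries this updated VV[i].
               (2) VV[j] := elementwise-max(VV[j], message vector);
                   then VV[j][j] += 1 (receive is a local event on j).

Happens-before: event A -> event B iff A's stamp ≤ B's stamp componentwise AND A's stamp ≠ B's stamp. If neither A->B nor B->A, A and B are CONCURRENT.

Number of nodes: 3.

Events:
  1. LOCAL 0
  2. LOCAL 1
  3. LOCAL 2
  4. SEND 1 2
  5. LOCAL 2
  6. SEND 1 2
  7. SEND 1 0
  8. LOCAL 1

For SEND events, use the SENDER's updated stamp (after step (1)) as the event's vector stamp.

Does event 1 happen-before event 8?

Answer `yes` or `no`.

Answer: no

Derivation:
Initial: VV[0]=[0, 0, 0]
Initial: VV[1]=[0, 0, 0]
Initial: VV[2]=[0, 0, 0]
Event 1: LOCAL 0: VV[0][0]++ -> VV[0]=[1, 0, 0]
Event 2: LOCAL 1: VV[1][1]++ -> VV[1]=[0, 1, 0]
Event 3: LOCAL 2: VV[2][2]++ -> VV[2]=[0, 0, 1]
Event 4: SEND 1->2: VV[1][1]++ -> VV[1]=[0, 2, 0], msg_vec=[0, 2, 0]; VV[2]=max(VV[2],msg_vec) then VV[2][2]++ -> VV[2]=[0, 2, 2]
Event 5: LOCAL 2: VV[2][2]++ -> VV[2]=[0, 2, 3]
Event 6: SEND 1->2: VV[1][1]++ -> VV[1]=[0, 3, 0], msg_vec=[0, 3, 0]; VV[2]=max(VV[2],msg_vec) then VV[2][2]++ -> VV[2]=[0, 3, 4]
Event 7: SEND 1->0: VV[1][1]++ -> VV[1]=[0, 4, 0], msg_vec=[0, 4, 0]; VV[0]=max(VV[0],msg_vec) then VV[0][0]++ -> VV[0]=[2, 4, 0]
Event 8: LOCAL 1: VV[1][1]++ -> VV[1]=[0, 5, 0]
Event 1 stamp: [1, 0, 0]
Event 8 stamp: [0, 5, 0]
[1, 0, 0] <= [0, 5, 0]? False. Equal? False. Happens-before: False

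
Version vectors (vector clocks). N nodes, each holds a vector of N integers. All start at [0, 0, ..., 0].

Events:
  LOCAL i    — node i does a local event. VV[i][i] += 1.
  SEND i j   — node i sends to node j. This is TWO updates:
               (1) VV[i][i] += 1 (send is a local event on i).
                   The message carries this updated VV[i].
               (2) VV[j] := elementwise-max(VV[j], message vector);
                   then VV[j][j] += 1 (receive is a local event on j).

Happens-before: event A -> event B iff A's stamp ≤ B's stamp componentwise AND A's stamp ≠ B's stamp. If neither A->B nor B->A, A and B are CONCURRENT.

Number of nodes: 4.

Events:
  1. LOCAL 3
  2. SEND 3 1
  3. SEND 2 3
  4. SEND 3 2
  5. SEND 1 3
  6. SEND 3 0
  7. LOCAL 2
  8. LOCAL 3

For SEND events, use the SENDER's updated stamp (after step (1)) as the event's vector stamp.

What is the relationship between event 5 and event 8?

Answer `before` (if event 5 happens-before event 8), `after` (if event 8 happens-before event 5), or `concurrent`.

Answer: before

Derivation:
Initial: VV[0]=[0, 0, 0, 0]
Initial: VV[1]=[0, 0, 0, 0]
Initial: VV[2]=[0, 0, 0, 0]
Initial: VV[3]=[0, 0, 0, 0]
Event 1: LOCAL 3: VV[3][3]++ -> VV[3]=[0, 0, 0, 1]
Event 2: SEND 3->1: VV[3][3]++ -> VV[3]=[0, 0, 0, 2], msg_vec=[0, 0, 0, 2]; VV[1]=max(VV[1],msg_vec) then VV[1][1]++ -> VV[1]=[0, 1, 0, 2]
Event 3: SEND 2->3: VV[2][2]++ -> VV[2]=[0, 0, 1, 0], msg_vec=[0, 0, 1, 0]; VV[3]=max(VV[3],msg_vec) then VV[3][3]++ -> VV[3]=[0, 0, 1, 3]
Event 4: SEND 3->2: VV[3][3]++ -> VV[3]=[0, 0, 1, 4], msg_vec=[0, 0, 1, 4]; VV[2]=max(VV[2],msg_vec) then VV[2][2]++ -> VV[2]=[0, 0, 2, 4]
Event 5: SEND 1->3: VV[1][1]++ -> VV[1]=[0, 2, 0, 2], msg_vec=[0, 2, 0, 2]; VV[3]=max(VV[3],msg_vec) then VV[3][3]++ -> VV[3]=[0, 2, 1, 5]
Event 6: SEND 3->0: VV[3][3]++ -> VV[3]=[0, 2, 1, 6], msg_vec=[0, 2, 1, 6]; VV[0]=max(VV[0],msg_vec) then VV[0][0]++ -> VV[0]=[1, 2, 1, 6]
Event 7: LOCAL 2: VV[2][2]++ -> VV[2]=[0, 0, 3, 4]
Event 8: LOCAL 3: VV[3][3]++ -> VV[3]=[0, 2, 1, 7]
Event 5 stamp: [0, 2, 0, 2]
Event 8 stamp: [0, 2, 1, 7]
[0, 2, 0, 2] <= [0, 2, 1, 7]? True
[0, 2, 1, 7] <= [0, 2, 0, 2]? False
Relation: before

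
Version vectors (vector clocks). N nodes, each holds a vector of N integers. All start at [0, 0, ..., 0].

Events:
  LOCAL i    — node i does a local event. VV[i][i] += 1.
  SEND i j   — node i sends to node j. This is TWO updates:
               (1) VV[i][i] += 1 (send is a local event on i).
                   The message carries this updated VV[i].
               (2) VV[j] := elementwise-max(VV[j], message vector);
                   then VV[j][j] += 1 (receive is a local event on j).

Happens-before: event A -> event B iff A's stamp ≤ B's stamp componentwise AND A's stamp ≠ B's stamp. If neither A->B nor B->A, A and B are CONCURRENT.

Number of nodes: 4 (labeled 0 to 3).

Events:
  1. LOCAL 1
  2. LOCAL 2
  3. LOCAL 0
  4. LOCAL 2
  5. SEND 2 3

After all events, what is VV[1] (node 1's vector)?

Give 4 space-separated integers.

Answer: 0 1 0 0

Derivation:
Initial: VV[0]=[0, 0, 0, 0]
Initial: VV[1]=[0, 0, 0, 0]
Initial: VV[2]=[0, 0, 0, 0]
Initial: VV[3]=[0, 0, 0, 0]
Event 1: LOCAL 1: VV[1][1]++ -> VV[1]=[0, 1, 0, 0]
Event 2: LOCAL 2: VV[2][2]++ -> VV[2]=[0, 0, 1, 0]
Event 3: LOCAL 0: VV[0][0]++ -> VV[0]=[1, 0, 0, 0]
Event 4: LOCAL 2: VV[2][2]++ -> VV[2]=[0, 0, 2, 0]
Event 5: SEND 2->3: VV[2][2]++ -> VV[2]=[0, 0, 3, 0], msg_vec=[0, 0, 3, 0]; VV[3]=max(VV[3],msg_vec) then VV[3][3]++ -> VV[3]=[0, 0, 3, 1]
Final vectors: VV[0]=[1, 0, 0, 0]; VV[1]=[0, 1, 0, 0]; VV[2]=[0, 0, 3, 0]; VV[3]=[0, 0, 3, 1]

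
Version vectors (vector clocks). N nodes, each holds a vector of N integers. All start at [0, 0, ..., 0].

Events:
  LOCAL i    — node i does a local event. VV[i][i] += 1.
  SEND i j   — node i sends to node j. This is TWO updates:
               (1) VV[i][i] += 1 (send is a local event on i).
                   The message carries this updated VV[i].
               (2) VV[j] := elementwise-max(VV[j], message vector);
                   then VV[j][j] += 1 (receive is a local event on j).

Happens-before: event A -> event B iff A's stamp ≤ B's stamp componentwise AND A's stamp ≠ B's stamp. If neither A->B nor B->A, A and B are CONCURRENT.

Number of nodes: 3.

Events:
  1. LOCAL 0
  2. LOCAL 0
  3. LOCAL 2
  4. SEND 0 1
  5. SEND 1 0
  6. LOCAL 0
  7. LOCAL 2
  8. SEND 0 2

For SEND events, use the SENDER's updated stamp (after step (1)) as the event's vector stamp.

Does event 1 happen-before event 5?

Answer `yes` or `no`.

Initial: VV[0]=[0, 0, 0]
Initial: VV[1]=[0, 0, 0]
Initial: VV[2]=[0, 0, 0]
Event 1: LOCAL 0: VV[0][0]++ -> VV[0]=[1, 0, 0]
Event 2: LOCAL 0: VV[0][0]++ -> VV[0]=[2, 0, 0]
Event 3: LOCAL 2: VV[2][2]++ -> VV[2]=[0, 0, 1]
Event 4: SEND 0->1: VV[0][0]++ -> VV[0]=[3, 0, 0], msg_vec=[3, 0, 0]; VV[1]=max(VV[1],msg_vec) then VV[1][1]++ -> VV[1]=[3, 1, 0]
Event 5: SEND 1->0: VV[1][1]++ -> VV[1]=[3, 2, 0], msg_vec=[3, 2, 0]; VV[0]=max(VV[0],msg_vec) then VV[0][0]++ -> VV[0]=[4, 2, 0]
Event 6: LOCAL 0: VV[0][0]++ -> VV[0]=[5, 2, 0]
Event 7: LOCAL 2: VV[2][2]++ -> VV[2]=[0, 0, 2]
Event 8: SEND 0->2: VV[0][0]++ -> VV[0]=[6, 2, 0], msg_vec=[6, 2, 0]; VV[2]=max(VV[2],msg_vec) then VV[2][2]++ -> VV[2]=[6, 2, 3]
Event 1 stamp: [1, 0, 0]
Event 5 stamp: [3, 2, 0]
[1, 0, 0] <= [3, 2, 0]? True. Equal? False. Happens-before: True

Answer: yes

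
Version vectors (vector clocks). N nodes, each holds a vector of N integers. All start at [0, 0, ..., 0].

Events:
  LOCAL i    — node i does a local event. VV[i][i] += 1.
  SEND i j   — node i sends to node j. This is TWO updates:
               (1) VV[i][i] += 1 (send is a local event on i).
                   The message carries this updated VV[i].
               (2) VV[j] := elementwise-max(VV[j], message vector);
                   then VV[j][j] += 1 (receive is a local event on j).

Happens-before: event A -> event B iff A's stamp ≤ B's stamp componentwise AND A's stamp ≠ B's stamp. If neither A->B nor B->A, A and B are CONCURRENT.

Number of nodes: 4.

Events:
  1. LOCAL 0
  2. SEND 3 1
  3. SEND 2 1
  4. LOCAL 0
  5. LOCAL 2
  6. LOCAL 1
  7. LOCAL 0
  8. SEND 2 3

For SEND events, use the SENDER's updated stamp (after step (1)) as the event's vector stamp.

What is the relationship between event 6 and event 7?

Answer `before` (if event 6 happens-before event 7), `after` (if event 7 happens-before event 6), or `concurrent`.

Answer: concurrent

Derivation:
Initial: VV[0]=[0, 0, 0, 0]
Initial: VV[1]=[0, 0, 0, 0]
Initial: VV[2]=[0, 0, 0, 0]
Initial: VV[3]=[0, 0, 0, 0]
Event 1: LOCAL 0: VV[0][0]++ -> VV[0]=[1, 0, 0, 0]
Event 2: SEND 3->1: VV[3][3]++ -> VV[3]=[0, 0, 0, 1], msg_vec=[0, 0, 0, 1]; VV[1]=max(VV[1],msg_vec) then VV[1][1]++ -> VV[1]=[0, 1, 0, 1]
Event 3: SEND 2->1: VV[2][2]++ -> VV[2]=[0, 0, 1, 0], msg_vec=[0, 0, 1, 0]; VV[1]=max(VV[1],msg_vec) then VV[1][1]++ -> VV[1]=[0, 2, 1, 1]
Event 4: LOCAL 0: VV[0][0]++ -> VV[0]=[2, 0, 0, 0]
Event 5: LOCAL 2: VV[2][2]++ -> VV[2]=[0, 0, 2, 0]
Event 6: LOCAL 1: VV[1][1]++ -> VV[1]=[0, 3, 1, 1]
Event 7: LOCAL 0: VV[0][0]++ -> VV[0]=[3, 0, 0, 0]
Event 8: SEND 2->3: VV[2][2]++ -> VV[2]=[0, 0, 3, 0], msg_vec=[0, 0, 3, 0]; VV[3]=max(VV[3],msg_vec) then VV[3][3]++ -> VV[3]=[0, 0, 3, 2]
Event 6 stamp: [0, 3, 1, 1]
Event 7 stamp: [3, 0, 0, 0]
[0, 3, 1, 1] <= [3, 0, 0, 0]? False
[3, 0, 0, 0] <= [0, 3, 1, 1]? False
Relation: concurrent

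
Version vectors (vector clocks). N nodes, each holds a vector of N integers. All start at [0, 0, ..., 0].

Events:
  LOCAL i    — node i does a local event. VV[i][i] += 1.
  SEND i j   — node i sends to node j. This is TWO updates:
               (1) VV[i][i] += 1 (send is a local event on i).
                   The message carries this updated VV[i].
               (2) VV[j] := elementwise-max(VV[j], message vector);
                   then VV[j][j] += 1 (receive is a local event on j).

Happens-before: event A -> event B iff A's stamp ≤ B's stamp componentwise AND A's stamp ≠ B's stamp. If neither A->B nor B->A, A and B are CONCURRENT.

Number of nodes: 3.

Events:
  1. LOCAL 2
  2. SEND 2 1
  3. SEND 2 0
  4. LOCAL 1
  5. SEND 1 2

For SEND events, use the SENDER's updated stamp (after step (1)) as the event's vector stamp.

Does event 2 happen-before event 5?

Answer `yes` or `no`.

Answer: yes

Derivation:
Initial: VV[0]=[0, 0, 0]
Initial: VV[1]=[0, 0, 0]
Initial: VV[2]=[0, 0, 0]
Event 1: LOCAL 2: VV[2][2]++ -> VV[2]=[0, 0, 1]
Event 2: SEND 2->1: VV[2][2]++ -> VV[2]=[0, 0, 2], msg_vec=[0, 0, 2]; VV[1]=max(VV[1],msg_vec) then VV[1][1]++ -> VV[1]=[0, 1, 2]
Event 3: SEND 2->0: VV[2][2]++ -> VV[2]=[0, 0, 3], msg_vec=[0, 0, 3]; VV[0]=max(VV[0],msg_vec) then VV[0][0]++ -> VV[0]=[1, 0, 3]
Event 4: LOCAL 1: VV[1][1]++ -> VV[1]=[0, 2, 2]
Event 5: SEND 1->2: VV[1][1]++ -> VV[1]=[0, 3, 2], msg_vec=[0, 3, 2]; VV[2]=max(VV[2],msg_vec) then VV[2][2]++ -> VV[2]=[0, 3, 4]
Event 2 stamp: [0, 0, 2]
Event 5 stamp: [0, 3, 2]
[0, 0, 2] <= [0, 3, 2]? True. Equal? False. Happens-before: True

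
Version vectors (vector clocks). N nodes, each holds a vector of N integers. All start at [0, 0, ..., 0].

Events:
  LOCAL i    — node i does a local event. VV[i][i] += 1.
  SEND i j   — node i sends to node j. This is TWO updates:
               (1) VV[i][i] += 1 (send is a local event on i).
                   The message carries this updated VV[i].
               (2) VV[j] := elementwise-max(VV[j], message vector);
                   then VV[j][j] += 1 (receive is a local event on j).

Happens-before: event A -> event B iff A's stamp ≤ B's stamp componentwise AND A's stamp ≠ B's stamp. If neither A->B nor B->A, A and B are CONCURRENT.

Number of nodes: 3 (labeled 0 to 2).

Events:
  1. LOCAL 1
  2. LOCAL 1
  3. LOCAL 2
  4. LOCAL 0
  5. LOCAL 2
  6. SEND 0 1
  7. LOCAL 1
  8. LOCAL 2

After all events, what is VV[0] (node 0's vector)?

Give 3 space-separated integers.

Answer: 2 0 0

Derivation:
Initial: VV[0]=[0, 0, 0]
Initial: VV[1]=[0, 0, 0]
Initial: VV[2]=[0, 0, 0]
Event 1: LOCAL 1: VV[1][1]++ -> VV[1]=[0, 1, 0]
Event 2: LOCAL 1: VV[1][1]++ -> VV[1]=[0, 2, 0]
Event 3: LOCAL 2: VV[2][2]++ -> VV[2]=[0, 0, 1]
Event 4: LOCAL 0: VV[0][0]++ -> VV[0]=[1, 0, 0]
Event 5: LOCAL 2: VV[2][2]++ -> VV[2]=[0, 0, 2]
Event 6: SEND 0->1: VV[0][0]++ -> VV[0]=[2, 0, 0], msg_vec=[2, 0, 0]; VV[1]=max(VV[1],msg_vec) then VV[1][1]++ -> VV[1]=[2, 3, 0]
Event 7: LOCAL 1: VV[1][1]++ -> VV[1]=[2, 4, 0]
Event 8: LOCAL 2: VV[2][2]++ -> VV[2]=[0, 0, 3]
Final vectors: VV[0]=[2, 0, 0]; VV[1]=[2, 4, 0]; VV[2]=[0, 0, 3]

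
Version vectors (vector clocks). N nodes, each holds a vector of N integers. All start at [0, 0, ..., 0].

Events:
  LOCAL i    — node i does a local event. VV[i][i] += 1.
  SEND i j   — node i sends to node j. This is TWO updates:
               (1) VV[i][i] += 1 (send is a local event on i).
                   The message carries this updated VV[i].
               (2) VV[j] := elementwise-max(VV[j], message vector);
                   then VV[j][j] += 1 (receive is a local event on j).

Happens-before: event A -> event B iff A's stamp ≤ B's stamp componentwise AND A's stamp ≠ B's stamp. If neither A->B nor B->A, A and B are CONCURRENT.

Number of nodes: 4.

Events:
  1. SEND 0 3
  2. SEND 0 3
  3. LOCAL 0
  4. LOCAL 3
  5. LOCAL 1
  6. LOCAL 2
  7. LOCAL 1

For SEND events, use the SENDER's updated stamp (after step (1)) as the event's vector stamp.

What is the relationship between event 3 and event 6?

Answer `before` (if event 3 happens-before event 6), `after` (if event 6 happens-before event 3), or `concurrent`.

Initial: VV[0]=[0, 0, 0, 0]
Initial: VV[1]=[0, 0, 0, 0]
Initial: VV[2]=[0, 0, 0, 0]
Initial: VV[3]=[0, 0, 0, 0]
Event 1: SEND 0->3: VV[0][0]++ -> VV[0]=[1, 0, 0, 0], msg_vec=[1, 0, 0, 0]; VV[3]=max(VV[3],msg_vec) then VV[3][3]++ -> VV[3]=[1, 0, 0, 1]
Event 2: SEND 0->3: VV[0][0]++ -> VV[0]=[2, 0, 0, 0], msg_vec=[2, 0, 0, 0]; VV[3]=max(VV[3],msg_vec) then VV[3][3]++ -> VV[3]=[2, 0, 0, 2]
Event 3: LOCAL 0: VV[0][0]++ -> VV[0]=[3, 0, 0, 0]
Event 4: LOCAL 3: VV[3][3]++ -> VV[3]=[2, 0, 0, 3]
Event 5: LOCAL 1: VV[1][1]++ -> VV[1]=[0, 1, 0, 0]
Event 6: LOCAL 2: VV[2][2]++ -> VV[2]=[0, 0, 1, 0]
Event 7: LOCAL 1: VV[1][1]++ -> VV[1]=[0, 2, 0, 0]
Event 3 stamp: [3, 0, 0, 0]
Event 6 stamp: [0, 0, 1, 0]
[3, 0, 0, 0] <= [0, 0, 1, 0]? False
[0, 0, 1, 0] <= [3, 0, 0, 0]? False
Relation: concurrent

Answer: concurrent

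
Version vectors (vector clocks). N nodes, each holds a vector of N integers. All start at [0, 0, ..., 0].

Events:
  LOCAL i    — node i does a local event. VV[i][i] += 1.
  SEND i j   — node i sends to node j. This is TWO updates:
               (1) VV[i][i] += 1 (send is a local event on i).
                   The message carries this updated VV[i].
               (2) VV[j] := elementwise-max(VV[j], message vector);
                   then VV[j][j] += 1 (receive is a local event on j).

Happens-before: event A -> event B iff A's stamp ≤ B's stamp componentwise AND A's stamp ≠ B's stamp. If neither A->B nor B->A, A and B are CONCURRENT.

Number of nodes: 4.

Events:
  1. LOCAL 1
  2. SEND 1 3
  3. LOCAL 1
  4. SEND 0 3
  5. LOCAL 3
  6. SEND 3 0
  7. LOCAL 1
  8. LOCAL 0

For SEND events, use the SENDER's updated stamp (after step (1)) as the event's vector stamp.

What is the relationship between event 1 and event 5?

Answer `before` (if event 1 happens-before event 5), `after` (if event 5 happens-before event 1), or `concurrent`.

Initial: VV[0]=[0, 0, 0, 0]
Initial: VV[1]=[0, 0, 0, 0]
Initial: VV[2]=[0, 0, 0, 0]
Initial: VV[3]=[0, 0, 0, 0]
Event 1: LOCAL 1: VV[1][1]++ -> VV[1]=[0, 1, 0, 0]
Event 2: SEND 1->3: VV[1][1]++ -> VV[1]=[0, 2, 0, 0], msg_vec=[0, 2, 0, 0]; VV[3]=max(VV[3],msg_vec) then VV[3][3]++ -> VV[3]=[0, 2, 0, 1]
Event 3: LOCAL 1: VV[1][1]++ -> VV[1]=[0, 3, 0, 0]
Event 4: SEND 0->3: VV[0][0]++ -> VV[0]=[1, 0, 0, 0], msg_vec=[1, 0, 0, 0]; VV[3]=max(VV[3],msg_vec) then VV[3][3]++ -> VV[3]=[1, 2, 0, 2]
Event 5: LOCAL 3: VV[3][3]++ -> VV[3]=[1, 2, 0, 3]
Event 6: SEND 3->0: VV[3][3]++ -> VV[3]=[1, 2, 0, 4], msg_vec=[1, 2, 0, 4]; VV[0]=max(VV[0],msg_vec) then VV[0][0]++ -> VV[0]=[2, 2, 0, 4]
Event 7: LOCAL 1: VV[1][1]++ -> VV[1]=[0, 4, 0, 0]
Event 8: LOCAL 0: VV[0][0]++ -> VV[0]=[3, 2, 0, 4]
Event 1 stamp: [0, 1, 0, 0]
Event 5 stamp: [1, 2, 0, 3]
[0, 1, 0, 0] <= [1, 2, 0, 3]? True
[1, 2, 0, 3] <= [0, 1, 0, 0]? False
Relation: before

Answer: before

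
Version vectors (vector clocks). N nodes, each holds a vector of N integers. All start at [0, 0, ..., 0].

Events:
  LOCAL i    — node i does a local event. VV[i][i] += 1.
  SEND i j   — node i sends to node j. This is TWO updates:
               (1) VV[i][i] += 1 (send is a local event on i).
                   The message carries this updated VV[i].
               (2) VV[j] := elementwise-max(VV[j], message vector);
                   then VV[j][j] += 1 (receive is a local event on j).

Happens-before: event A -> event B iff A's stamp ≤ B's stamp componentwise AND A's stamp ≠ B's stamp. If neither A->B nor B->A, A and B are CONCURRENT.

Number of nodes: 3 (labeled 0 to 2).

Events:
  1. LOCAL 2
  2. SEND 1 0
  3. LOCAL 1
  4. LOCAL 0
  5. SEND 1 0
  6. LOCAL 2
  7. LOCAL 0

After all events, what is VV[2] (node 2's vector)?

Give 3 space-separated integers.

Answer: 0 0 2

Derivation:
Initial: VV[0]=[0, 0, 0]
Initial: VV[1]=[0, 0, 0]
Initial: VV[2]=[0, 0, 0]
Event 1: LOCAL 2: VV[2][2]++ -> VV[2]=[0, 0, 1]
Event 2: SEND 1->0: VV[1][1]++ -> VV[1]=[0, 1, 0], msg_vec=[0, 1, 0]; VV[0]=max(VV[0],msg_vec) then VV[0][0]++ -> VV[0]=[1, 1, 0]
Event 3: LOCAL 1: VV[1][1]++ -> VV[1]=[0, 2, 0]
Event 4: LOCAL 0: VV[0][0]++ -> VV[0]=[2, 1, 0]
Event 5: SEND 1->0: VV[1][1]++ -> VV[1]=[0, 3, 0], msg_vec=[0, 3, 0]; VV[0]=max(VV[0],msg_vec) then VV[0][0]++ -> VV[0]=[3, 3, 0]
Event 6: LOCAL 2: VV[2][2]++ -> VV[2]=[0, 0, 2]
Event 7: LOCAL 0: VV[0][0]++ -> VV[0]=[4, 3, 0]
Final vectors: VV[0]=[4, 3, 0]; VV[1]=[0, 3, 0]; VV[2]=[0, 0, 2]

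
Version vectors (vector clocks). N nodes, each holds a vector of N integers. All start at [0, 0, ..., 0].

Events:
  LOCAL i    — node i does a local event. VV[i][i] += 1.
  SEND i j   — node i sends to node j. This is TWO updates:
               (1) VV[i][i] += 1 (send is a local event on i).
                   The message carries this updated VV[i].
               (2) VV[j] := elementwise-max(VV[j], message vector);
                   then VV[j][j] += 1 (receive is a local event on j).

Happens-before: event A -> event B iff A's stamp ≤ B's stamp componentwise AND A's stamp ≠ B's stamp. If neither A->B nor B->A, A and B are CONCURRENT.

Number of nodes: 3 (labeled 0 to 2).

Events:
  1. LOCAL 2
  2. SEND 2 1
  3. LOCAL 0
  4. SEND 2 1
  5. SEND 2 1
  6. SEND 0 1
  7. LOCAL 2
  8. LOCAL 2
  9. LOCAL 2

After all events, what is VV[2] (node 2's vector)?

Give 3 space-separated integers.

Initial: VV[0]=[0, 0, 0]
Initial: VV[1]=[0, 0, 0]
Initial: VV[2]=[0, 0, 0]
Event 1: LOCAL 2: VV[2][2]++ -> VV[2]=[0, 0, 1]
Event 2: SEND 2->1: VV[2][2]++ -> VV[2]=[0, 0, 2], msg_vec=[0, 0, 2]; VV[1]=max(VV[1],msg_vec) then VV[1][1]++ -> VV[1]=[0, 1, 2]
Event 3: LOCAL 0: VV[0][0]++ -> VV[0]=[1, 0, 0]
Event 4: SEND 2->1: VV[2][2]++ -> VV[2]=[0, 0, 3], msg_vec=[0, 0, 3]; VV[1]=max(VV[1],msg_vec) then VV[1][1]++ -> VV[1]=[0, 2, 3]
Event 5: SEND 2->1: VV[2][2]++ -> VV[2]=[0, 0, 4], msg_vec=[0, 0, 4]; VV[1]=max(VV[1],msg_vec) then VV[1][1]++ -> VV[1]=[0, 3, 4]
Event 6: SEND 0->1: VV[0][0]++ -> VV[0]=[2, 0, 0], msg_vec=[2, 0, 0]; VV[1]=max(VV[1],msg_vec) then VV[1][1]++ -> VV[1]=[2, 4, 4]
Event 7: LOCAL 2: VV[2][2]++ -> VV[2]=[0, 0, 5]
Event 8: LOCAL 2: VV[2][2]++ -> VV[2]=[0, 0, 6]
Event 9: LOCAL 2: VV[2][2]++ -> VV[2]=[0, 0, 7]
Final vectors: VV[0]=[2, 0, 0]; VV[1]=[2, 4, 4]; VV[2]=[0, 0, 7]

Answer: 0 0 7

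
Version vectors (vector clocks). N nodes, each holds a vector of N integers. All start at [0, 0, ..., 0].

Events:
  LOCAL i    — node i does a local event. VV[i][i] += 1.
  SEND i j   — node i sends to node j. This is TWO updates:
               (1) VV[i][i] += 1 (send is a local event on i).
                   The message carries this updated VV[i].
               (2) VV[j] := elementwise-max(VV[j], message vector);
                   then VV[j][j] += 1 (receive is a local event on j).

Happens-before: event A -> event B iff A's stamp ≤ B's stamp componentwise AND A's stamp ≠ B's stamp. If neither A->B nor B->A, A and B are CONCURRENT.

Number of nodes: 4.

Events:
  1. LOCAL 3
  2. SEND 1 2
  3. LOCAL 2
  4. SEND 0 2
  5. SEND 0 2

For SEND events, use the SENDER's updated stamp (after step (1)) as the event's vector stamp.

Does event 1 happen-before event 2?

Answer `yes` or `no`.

Initial: VV[0]=[0, 0, 0, 0]
Initial: VV[1]=[0, 0, 0, 0]
Initial: VV[2]=[0, 0, 0, 0]
Initial: VV[3]=[0, 0, 0, 0]
Event 1: LOCAL 3: VV[3][3]++ -> VV[3]=[0, 0, 0, 1]
Event 2: SEND 1->2: VV[1][1]++ -> VV[1]=[0, 1, 0, 0], msg_vec=[0, 1, 0, 0]; VV[2]=max(VV[2],msg_vec) then VV[2][2]++ -> VV[2]=[0, 1, 1, 0]
Event 3: LOCAL 2: VV[2][2]++ -> VV[2]=[0, 1, 2, 0]
Event 4: SEND 0->2: VV[0][0]++ -> VV[0]=[1, 0, 0, 0], msg_vec=[1, 0, 0, 0]; VV[2]=max(VV[2],msg_vec) then VV[2][2]++ -> VV[2]=[1, 1, 3, 0]
Event 5: SEND 0->2: VV[0][0]++ -> VV[0]=[2, 0, 0, 0], msg_vec=[2, 0, 0, 0]; VV[2]=max(VV[2],msg_vec) then VV[2][2]++ -> VV[2]=[2, 1, 4, 0]
Event 1 stamp: [0, 0, 0, 1]
Event 2 stamp: [0, 1, 0, 0]
[0, 0, 0, 1] <= [0, 1, 0, 0]? False. Equal? False. Happens-before: False

Answer: no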